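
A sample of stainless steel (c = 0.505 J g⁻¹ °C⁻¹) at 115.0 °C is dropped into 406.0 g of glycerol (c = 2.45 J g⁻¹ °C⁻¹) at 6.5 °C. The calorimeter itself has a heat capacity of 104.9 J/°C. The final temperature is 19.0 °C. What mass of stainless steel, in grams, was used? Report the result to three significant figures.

q_gained = (406.0 × 2.45 + 104.9) × (19.0 − 6.5) = 13750 J
q_lost = m × 0.505 × (115.0 − 19.0) = 48.48 m
m = 13750 / 48.48 = 284 g

m = 284 g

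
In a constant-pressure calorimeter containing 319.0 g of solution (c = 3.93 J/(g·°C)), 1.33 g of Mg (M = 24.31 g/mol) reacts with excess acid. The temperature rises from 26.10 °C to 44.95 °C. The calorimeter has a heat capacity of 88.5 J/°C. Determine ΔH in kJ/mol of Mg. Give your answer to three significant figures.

ΔH = -462 kJ/mol

|ΔT| = |44.95 − 26.10| = 18.85 °C
|q_surr| = (319.0 × 3.93 + 88.5) × 18.85 = 1342.17 × 18.85 = 25300 J
n(Mg) = 1.33 / 24.31 = 0.05471 mol
Temperature rose, so q_rxn = −|q_surr| = -25.30 kJ
ΔH = q_rxn / n = -462.4 kJ/mol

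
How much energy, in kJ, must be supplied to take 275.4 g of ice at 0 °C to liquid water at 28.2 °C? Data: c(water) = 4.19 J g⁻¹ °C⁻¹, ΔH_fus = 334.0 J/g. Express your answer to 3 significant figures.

q1 (melt at 0 °C): 275.4 × 334.0 = 91984 J
q2 (heat water 0.0→28.2 °C): 275.4 × 4.19 × 28.2 = 32541 J
Total: 91984 + 32541 = 124525 J = 125 kJ

q = 125 kJ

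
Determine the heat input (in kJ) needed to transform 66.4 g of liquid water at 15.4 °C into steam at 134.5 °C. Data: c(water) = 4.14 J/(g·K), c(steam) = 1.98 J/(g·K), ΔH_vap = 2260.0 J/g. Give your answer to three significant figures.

q = 178 kJ

q1 (heat water 15.4→100.0 °C): 66.4 × 4.14 × 84.6 = 23256 J
q2 (vaporize at 100 °C): 66.4 × 2260.0 = 150064 J
q3 (heat steam 100.0→134.5 °C): 66.4 × 1.98 × 34.5 = 4536 J
Total: 23256 + 150064 + 4536 = 177856 J = 178 kJ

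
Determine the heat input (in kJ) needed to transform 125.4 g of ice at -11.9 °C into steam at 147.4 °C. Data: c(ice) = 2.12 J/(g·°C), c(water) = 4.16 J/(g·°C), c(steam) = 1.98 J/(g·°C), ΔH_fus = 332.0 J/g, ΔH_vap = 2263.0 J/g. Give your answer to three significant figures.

q = 393 kJ

q1 (heat ice -11.9→0.0 °C): 125.4 × 2.12 × 11.9 = 3164 J
q2 (melt at 0 °C): 125.4 × 332.0 = 41633 J
q3 (heat water 0.0→100.0 °C): 125.4 × 4.16 × 100.0 = 52166 J
q4 (vaporize at 100 °C): 125.4 × 2263.0 = 283780 J
q5 (heat steam 100.0→147.4 °C): 125.4 × 1.98 × 47.4 = 11769 J
Total: 3164 + 41633 + 52166 + 283780 + 11769 = 392512 J = 393 kJ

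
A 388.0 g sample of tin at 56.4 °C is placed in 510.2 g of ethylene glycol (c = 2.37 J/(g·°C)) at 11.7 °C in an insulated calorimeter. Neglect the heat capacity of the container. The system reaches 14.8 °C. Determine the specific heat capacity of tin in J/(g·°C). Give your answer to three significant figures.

c = 0.232 J/(g·°C)

q_gained = (510.2 × 2.37) × (14.8 − 11.7) = 3748 J
q_lost = 388.0 × c × (56.4 − 14.8) = 16140.8 c
Set equal: c = 3748 / 16140.8 = 0.232 J/(g·°C)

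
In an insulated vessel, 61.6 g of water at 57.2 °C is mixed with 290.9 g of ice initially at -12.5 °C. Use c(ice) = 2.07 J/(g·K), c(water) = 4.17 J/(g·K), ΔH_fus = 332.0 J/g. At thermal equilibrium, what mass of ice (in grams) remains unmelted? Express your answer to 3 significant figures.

m_ice remaining = 269 g

Heat to warm all ice to 0 °C: 290.9×2.07×12.5 = 7527.0 J
Heat released by water cooling to 0 °C: 61.6×4.17×57.2 = 14693 J
14693 J < 7527.0 + 290.9×332.0 = 104105.8 J, so not all ice melts; final T = 0 °C.
Heat left for melting: 14693 − 7527.0 = 7166.0 J
Mass melted = 7166.0 / 332.0 = 21.58 g
Ice remaining = 290.9 − 21.58 = 269.32 g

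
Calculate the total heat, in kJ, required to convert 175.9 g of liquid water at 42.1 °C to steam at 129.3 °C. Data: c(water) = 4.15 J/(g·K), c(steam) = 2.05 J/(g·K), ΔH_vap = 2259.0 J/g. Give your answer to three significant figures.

q1 (heat water 42.1→100.0 °C): 175.9 × 4.15 × 57.9 = 42266 J
q2 (vaporize at 100 °C): 175.9 × 2259.0 = 397358 J
q3 (heat steam 100.0→129.3 °C): 175.9 × 2.05 × 29.3 = 10565 J
Total: 42266 + 397358 + 10565 = 450189 J = 450 kJ

q = 450 kJ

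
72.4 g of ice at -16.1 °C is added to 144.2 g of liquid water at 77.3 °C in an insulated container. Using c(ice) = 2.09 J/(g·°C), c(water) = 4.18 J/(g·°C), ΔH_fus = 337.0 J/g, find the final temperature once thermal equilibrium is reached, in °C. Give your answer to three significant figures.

Heat to bring ice to 0 °C and melt it: q₁ = 72.4×2.09×16.1 + 72.4×337.0 = 26835 J
Heat the water can supply cooling to 0 °C: 144.2×4.18×77.3 = 46593.0 J > q₁, so all ice melts.
Energy balance: 144.2×4.18×(77.3 − T) = 26835 + 72.4×4.18×(T − 0)
602.756(77.3 − T) = 26835 + 302.632 T
46593.0 − 26835 = 905.388 T
T = 19758.0 / 905.388 = 21.82 °C

T_f = 21.8 °C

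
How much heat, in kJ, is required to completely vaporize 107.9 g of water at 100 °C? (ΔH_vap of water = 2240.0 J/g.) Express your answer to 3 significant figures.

q = 242 kJ

q = m × ΔH_vap = 107.9 × 2240.0 = 241700 J = 242 kJ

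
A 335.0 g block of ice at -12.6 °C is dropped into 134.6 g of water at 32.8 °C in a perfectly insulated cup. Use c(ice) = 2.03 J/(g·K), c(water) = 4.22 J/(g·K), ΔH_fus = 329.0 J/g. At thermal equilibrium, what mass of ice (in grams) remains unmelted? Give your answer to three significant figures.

Heat to warm all ice to 0 °C: 335.0×2.03×12.6 = 8568.6 J
Heat released by water cooling to 0 °C: 134.6×4.22×32.8 = 18631 J
18631 J < 8568.6 + 335.0×329.0 = 118783.6 J, so not all ice melts; final T = 0 °C.
Heat left for melting: 18631 − 8568.6 = 10062.4 J
Mass melted = 10062.4 / 329.0 = 30.58 g
Ice remaining = 335.0 − 30.58 = 304.42 g

m_ice remaining = 304 g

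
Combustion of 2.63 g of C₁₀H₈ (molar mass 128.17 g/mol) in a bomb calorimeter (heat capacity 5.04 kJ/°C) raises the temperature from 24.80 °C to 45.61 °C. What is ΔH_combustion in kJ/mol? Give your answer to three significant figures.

ΔT = 45.61 − 24.80 = 20.81 °C
q_cal = C_cal × ΔT = 5.04 × 20.81 = 104.8824 kJ
n = 2.63 / 128.17 = 0.02052 mol
q_rxn = −q_cal = -104.8824 kJ
ΔH = -104.8824 / 0.02052 = -5111 kJ/mol

ΔH = -5110 kJ/mol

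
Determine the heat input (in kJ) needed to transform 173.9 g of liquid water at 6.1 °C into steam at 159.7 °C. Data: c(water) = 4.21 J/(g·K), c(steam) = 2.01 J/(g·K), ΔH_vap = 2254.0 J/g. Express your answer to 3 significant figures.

q = 482 kJ

q1 (heat water 6.1→100.0 °C): 173.9 × 4.21 × 93.9 = 68746 J
q2 (vaporize at 100 °C): 173.9 × 2254.0 = 391971 J
q3 (heat steam 100.0→159.7 °C): 173.9 × 2.01 × 59.7 = 20867 J
Total: 68746 + 391971 + 20867 = 481584 J = 482 kJ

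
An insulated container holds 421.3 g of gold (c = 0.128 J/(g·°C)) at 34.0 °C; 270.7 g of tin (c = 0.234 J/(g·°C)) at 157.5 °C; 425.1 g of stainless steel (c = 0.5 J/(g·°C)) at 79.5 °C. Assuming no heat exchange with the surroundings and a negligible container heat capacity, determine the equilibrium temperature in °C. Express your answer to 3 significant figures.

T_f = 87.0 °C

Σ mᵢcᵢ(T − Tᵢ) = 0  ⇒  T = Σ mᵢcᵢTᵢ / Σ mᵢcᵢ
Σ mᵢcᵢ = 421.3×0.128 + 270.7×0.234 + 425.1×0.5 = 329.8202
Σ mᵢcᵢTᵢ = 53.9264×34.0 + 63.3438×157.5 + 212.55×79.5 = 28708
T = 28708 / 329.8202 = 87.04 °C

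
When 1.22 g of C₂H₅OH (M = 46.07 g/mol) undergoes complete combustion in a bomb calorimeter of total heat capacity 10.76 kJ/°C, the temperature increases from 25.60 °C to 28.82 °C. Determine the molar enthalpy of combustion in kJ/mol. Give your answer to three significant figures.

ΔH = -1310 kJ/mol

ΔT = 28.82 − 25.60 = 3.22 °C
q_cal = C_cal × ΔT = 10.76 × 3.22 = 34.6472 kJ
n = 1.22 / 46.07 = 0.02648 mol
q_rxn = −q_cal = -34.6472 kJ
ΔH = -34.6472 / 0.02648 = -1308 kJ/mol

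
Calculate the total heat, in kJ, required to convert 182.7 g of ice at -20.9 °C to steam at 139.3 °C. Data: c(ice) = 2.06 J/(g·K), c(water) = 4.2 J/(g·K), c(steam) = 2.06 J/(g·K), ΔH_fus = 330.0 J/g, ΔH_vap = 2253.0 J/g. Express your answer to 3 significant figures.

q = 571 kJ

q1 (heat ice -20.9→0.0 °C): 182.7 × 2.06 × 20.9 = 7866 J
q2 (melt at 0 °C): 182.7 × 330.0 = 60291 J
q3 (heat water 0.0→100.0 °C): 182.7 × 4.2 × 100.0 = 76734 J
q4 (vaporize at 100 °C): 182.7 × 2253.0 = 411623 J
q5 (heat steam 100.0→139.3 °C): 182.7 × 2.06 × 39.3 = 14791 J
Total: 7866 + 60291 + 76734 + 411623 + 14791 = 571305 J = 571 kJ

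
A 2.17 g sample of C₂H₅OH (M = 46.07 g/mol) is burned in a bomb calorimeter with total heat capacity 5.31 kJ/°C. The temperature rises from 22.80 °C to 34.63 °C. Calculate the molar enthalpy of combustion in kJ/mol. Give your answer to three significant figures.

ΔH = -1330 kJ/mol

ΔT = 34.63 − 22.80 = 11.83 °C
q_cal = C_cal × ΔT = 5.31 × 11.83 = 62.8173 kJ
n = 2.17 / 46.07 = 0.04710 mol
q_rxn = −q_cal = -62.8173 kJ
ΔH = -62.8173 / 0.04710 = -1334 kJ/mol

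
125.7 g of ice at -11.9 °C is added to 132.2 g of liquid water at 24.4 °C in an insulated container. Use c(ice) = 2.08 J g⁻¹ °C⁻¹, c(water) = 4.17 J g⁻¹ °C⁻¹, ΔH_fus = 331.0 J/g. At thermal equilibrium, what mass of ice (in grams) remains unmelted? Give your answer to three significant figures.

Heat to warm all ice to 0 °C: 125.7×2.08×11.9 = 3111.3 J
Heat released by water cooling to 0 °C: 132.2×4.17×24.4 = 13451 J
13451 J < 3111.3 + 125.7×331.0 = 44718.0 J, so not all ice melts; final T = 0 °C.
Heat left for melting: 13451 − 3111.3 = 10339.7 J
Mass melted = 10339.7 / 331.0 = 31.24 g
Ice remaining = 125.7 − 31.24 = 94.46 g

m_ice remaining = 94.5 g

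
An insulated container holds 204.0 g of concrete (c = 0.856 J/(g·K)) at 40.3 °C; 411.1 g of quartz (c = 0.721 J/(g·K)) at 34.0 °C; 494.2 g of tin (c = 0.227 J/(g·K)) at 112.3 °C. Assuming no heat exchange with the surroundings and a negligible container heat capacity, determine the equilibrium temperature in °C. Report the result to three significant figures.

T_f = 50.9 °C

Σ mᵢcᵢ(T − Tᵢ) = 0  ⇒  T = Σ mᵢcᵢTᵢ / Σ mᵢcᵢ
Σ mᵢcᵢ = 204.0×0.856 + 411.1×0.721 + 494.2×0.227 = 583.2105
Σ mᵢcᵢTᵢ = 174.624×40.3 + 296.4031×34.0 + 112.1834×112.3 = 29713
T = 29713 / 583.2105 = 50.947 °C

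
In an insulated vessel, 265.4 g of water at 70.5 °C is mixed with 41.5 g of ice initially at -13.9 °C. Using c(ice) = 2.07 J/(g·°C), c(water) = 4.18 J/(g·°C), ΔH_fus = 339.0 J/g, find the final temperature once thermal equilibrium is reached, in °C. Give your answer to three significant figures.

T_f = 49.1 °C

Heat to bring ice to 0 °C and melt it: q₁ = 41.5×2.07×13.9 + 41.5×339.0 = 15263 J
Heat the water can supply cooling to 0 °C: 265.4×4.18×70.5 = 78210.7 J > q₁, so all ice melts.
Energy balance: 265.4×4.18×(70.5 − T) = 15263 + 41.5×4.18×(T − 0)
1109.372(70.5 − T) = 15263 + 173.47 T
78210.7 − 15263 = 1282.842 T
T = 62947.7 / 1282.842 = 49.07 °C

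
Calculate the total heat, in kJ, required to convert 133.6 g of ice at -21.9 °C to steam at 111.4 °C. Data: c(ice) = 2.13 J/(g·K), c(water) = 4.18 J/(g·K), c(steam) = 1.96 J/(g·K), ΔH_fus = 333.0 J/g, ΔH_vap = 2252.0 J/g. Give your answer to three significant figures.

q = 410 kJ

q1 (heat ice -21.9→0.0 °C): 133.6 × 2.13 × 21.9 = 6232 J
q2 (melt at 0 °C): 133.6 × 333.0 = 44489 J
q3 (heat water 0.0→100.0 °C): 133.6 × 4.18 × 100.0 = 55845 J
q4 (vaporize at 100 °C): 133.6 × 2252.0 = 300867 J
q5 (heat steam 100.0→111.4 °C): 133.6 × 1.96 × 11.4 = 2985 J
Total: 6232 + 44489 + 55845 + 300867 + 2985 = 410418 J = 410 kJ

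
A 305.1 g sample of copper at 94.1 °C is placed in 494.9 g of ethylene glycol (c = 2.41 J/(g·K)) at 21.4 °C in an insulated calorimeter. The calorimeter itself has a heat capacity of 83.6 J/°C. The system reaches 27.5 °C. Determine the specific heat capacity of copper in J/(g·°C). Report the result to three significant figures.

q_gained = (494.9 × 2.41 + 83.6) × (27.5 − 21.4) = 7785 J
q_lost = 305.1 × c × (94.1 − 27.5) = 20319.66 c
Set equal: c = 7785 / 20319.66 = 0.383 J/(g·°C)

c = 0.383 J/(g·°C)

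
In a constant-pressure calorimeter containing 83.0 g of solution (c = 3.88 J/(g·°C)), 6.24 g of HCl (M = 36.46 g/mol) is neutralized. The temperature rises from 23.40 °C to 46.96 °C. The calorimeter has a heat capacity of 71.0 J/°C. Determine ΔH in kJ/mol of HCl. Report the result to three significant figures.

ΔH = -54.1 kJ/mol

|ΔT| = |46.96 − 23.40| = 23.56 °C
|q_surr| = (83.0 × 3.88 + 71.0) × 23.56 = 393.04 × 23.56 = 9260 J
n(HCl) = 6.24 / 36.46 = 0.1711 mol
Temperature rose, so q_rxn = −|q_surr| = -9.260 kJ
ΔH = q_rxn / n = -54.12 kJ/mol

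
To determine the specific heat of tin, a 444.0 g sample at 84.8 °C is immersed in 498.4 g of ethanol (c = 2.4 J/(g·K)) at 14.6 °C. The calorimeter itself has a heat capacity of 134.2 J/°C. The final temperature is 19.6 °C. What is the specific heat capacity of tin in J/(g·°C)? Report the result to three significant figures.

q_gained = (498.4 × 2.4 + 134.2) × (19.6 − 14.6) = 6652 J
q_lost = 444.0 × c × (84.8 − 19.6) = 28948.8 c
Set equal: c = 6652 / 28948.8 = 0.230 J/(g·°C)

c = 0.230 J/(g·°C)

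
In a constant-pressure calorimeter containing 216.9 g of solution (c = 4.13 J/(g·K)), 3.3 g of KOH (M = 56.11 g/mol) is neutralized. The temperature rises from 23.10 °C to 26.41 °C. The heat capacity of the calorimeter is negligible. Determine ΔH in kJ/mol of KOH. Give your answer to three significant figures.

ΔH = -50.4 kJ/mol

|ΔT| = |26.41 − 23.10| = 3.31 °C
|q_surr| = (216.9 × 4.13) × 3.31 = 895.797 × 3.31 = 2965 J
n(KOH) = 3.3 / 56.11 = 0.05881 mol
Temperature rose, so q_rxn = −|q_surr| = -2.965 kJ
ΔH = q_rxn / n = -50.42 kJ/mol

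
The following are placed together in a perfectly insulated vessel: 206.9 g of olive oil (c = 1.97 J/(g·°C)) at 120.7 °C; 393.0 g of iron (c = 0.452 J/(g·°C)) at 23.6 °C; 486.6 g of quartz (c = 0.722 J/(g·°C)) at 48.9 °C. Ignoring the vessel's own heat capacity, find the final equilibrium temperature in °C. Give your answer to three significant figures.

T_f = 75.3 °C

Σ mᵢcᵢ(T − Tᵢ) = 0  ⇒  T = Σ mᵢcᵢTᵢ / Σ mᵢcᵢ
Σ mᵢcᵢ = 206.9×1.97 + 393.0×0.452 + 486.6×0.722 = 936.5542
Σ mᵢcᵢTᵢ = 407.593×120.7 + 177.636×23.6 + 351.3252×48.9 = 70568
T = 70568 / 936.5542 = 75.349 °C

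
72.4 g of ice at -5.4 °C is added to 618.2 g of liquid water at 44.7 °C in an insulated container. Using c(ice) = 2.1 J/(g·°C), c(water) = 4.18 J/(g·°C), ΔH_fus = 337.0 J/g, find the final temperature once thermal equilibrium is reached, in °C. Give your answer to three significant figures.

Heat to bring ice to 0 °C and melt it: q₁ = 72.4×2.1×5.4 + 72.4×337.0 = 25220 J
Heat the water can supply cooling to 0 °C: 618.2×4.18×44.7 = 115508 J > q₁, so all ice melts.
Energy balance: 618.2×4.18×(44.7 − T) = 25220 + 72.4×4.18×(T − 0)
2584.076(44.7 − T) = 25220 + 302.632 T
115508 − 25220 = 2886.708 T
T = 90288 / 2886.708 = 31.28 °C

T_f = 31.3 °C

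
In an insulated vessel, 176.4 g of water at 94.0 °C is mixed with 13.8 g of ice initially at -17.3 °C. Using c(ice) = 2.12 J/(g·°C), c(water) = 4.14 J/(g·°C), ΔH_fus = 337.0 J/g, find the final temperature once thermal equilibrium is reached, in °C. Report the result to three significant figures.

Heat to bring ice to 0 °C and melt it: q₁ = 13.8×2.12×17.3 + 13.8×337.0 = 5156.7 J
Heat the water can supply cooling to 0 °C: 176.4×4.14×94.0 = 68647.8 J > q₁, so all ice melts.
Energy balance: 176.4×4.14×(94.0 − T) = 5156.7 + 13.8×4.14×(T − 0)
730.296(94.0 − T) = 5156.7 + 57.132 T
68647.8 − 5156.7 = 787.428 T
T = 63491.1 / 787.428 = 80.63 °C

T_f = 80.6 °C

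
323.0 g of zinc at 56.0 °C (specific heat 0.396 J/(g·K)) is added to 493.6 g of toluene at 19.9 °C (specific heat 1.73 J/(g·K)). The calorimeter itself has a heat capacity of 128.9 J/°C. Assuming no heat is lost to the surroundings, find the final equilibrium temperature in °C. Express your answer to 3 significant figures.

Heat lost by zinc = heat gained by toluene + calorimeter.
(323.0)(0.396)(56.0 − T) = [(493.6)(1.73) + 128.9](T − 19.9)
127.908 (56.0 − T) = 982.828 (T − 19.9)
7162.8 − 127.908 T = 982.828 T − 19558
26720.8 = 1110.736 T
T = 24.06 °C

T_f = 24.1 °C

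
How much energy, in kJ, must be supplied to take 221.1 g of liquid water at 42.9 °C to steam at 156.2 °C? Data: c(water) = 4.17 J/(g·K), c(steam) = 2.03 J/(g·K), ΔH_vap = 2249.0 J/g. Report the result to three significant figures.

q1 (heat water 42.9→100.0 °C): 221.1 × 4.17 × 57.1 = 52645 J
q2 (vaporize at 100 °C): 221.1 × 2249.0 = 497254 J
q3 (heat steam 100.0→156.2 °C): 221.1 × 2.03 × 56.2 = 25224 J
Total: 52645 + 497254 + 25224 = 575123 J = 575 kJ

q = 575 kJ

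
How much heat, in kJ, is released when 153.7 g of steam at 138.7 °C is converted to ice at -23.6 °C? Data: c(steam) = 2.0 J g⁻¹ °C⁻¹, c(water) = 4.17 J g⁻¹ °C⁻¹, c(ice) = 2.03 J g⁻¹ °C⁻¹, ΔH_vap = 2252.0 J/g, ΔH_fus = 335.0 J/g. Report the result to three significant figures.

q1 (cool steam 138.7→100 °C): 153.7 × 2.0 × 38.7 = 11896 J
q2 (condense at 100 °C): 153.7 × 2252.0 = 346132 J
q3 (cool water 100→0 °C): 153.7 × 4.17 × 100.0 = 64093 J
q4 (freeze at 0 °C): 153.7 × 335.0 = 51490 J
q5 (cool ice 0→-23.6 °C): 153.7 × 2.03 × 23.6 = 7363 J
Total: 11896 + 346132 + 64093 + 51490 + 7363 = 480974 J = 481 kJ

q = 481 kJ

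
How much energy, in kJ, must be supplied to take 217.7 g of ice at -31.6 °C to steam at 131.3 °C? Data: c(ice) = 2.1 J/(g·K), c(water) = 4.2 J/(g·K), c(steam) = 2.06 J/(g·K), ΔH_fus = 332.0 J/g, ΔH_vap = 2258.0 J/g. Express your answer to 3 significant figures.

q1 (heat ice -31.6→0.0 °C): 217.7 × 2.1 × 31.6 = 14447 J
q2 (melt at 0 °C): 217.7 × 332.0 = 72276 J
q3 (heat water 0.0→100.0 °C): 217.7 × 4.2 × 100.0 = 91434 J
q4 (vaporize at 100 °C): 217.7 × 2258.0 = 491567 J
q5 (heat steam 100.0→131.3 °C): 217.7 × 2.06 × 31.3 = 14037 J
Total: 14447 + 72276 + 91434 + 491567 + 14037 = 683761 J = 684 kJ

q = 684 kJ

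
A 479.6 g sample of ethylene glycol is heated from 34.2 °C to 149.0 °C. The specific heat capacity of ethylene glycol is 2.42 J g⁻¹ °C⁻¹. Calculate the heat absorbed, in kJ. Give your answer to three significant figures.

q = 133 kJ

q = m c ΔT = 479.6 × 2.42 × (149.0 − 34.2)
q = 479.6 × 2.42 × 114.8 = 133200 J = 133 kJ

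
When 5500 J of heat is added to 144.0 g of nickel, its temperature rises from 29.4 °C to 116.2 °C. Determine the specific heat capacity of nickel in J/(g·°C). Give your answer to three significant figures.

c = q / (m ΔT) = 5500 / (144.0 × 86.8)
c = 5500 / 12499.2 = 0.440 J/(g·°C)

c = 0.440 J/(g·°C)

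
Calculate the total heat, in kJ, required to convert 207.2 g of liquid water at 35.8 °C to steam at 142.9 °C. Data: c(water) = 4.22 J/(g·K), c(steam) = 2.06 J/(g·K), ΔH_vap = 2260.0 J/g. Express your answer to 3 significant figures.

q1 (heat water 35.8→100.0 °C): 207.2 × 4.22 × 64.2 = 56135 J
q2 (vaporize at 100 °C): 207.2 × 2260.0 = 468272 J
q3 (heat steam 100.0→142.9 °C): 207.2 × 2.06 × 42.9 = 18311 J
Total: 56135 + 468272 + 18311 = 542718 J = 543 kJ

q = 543 kJ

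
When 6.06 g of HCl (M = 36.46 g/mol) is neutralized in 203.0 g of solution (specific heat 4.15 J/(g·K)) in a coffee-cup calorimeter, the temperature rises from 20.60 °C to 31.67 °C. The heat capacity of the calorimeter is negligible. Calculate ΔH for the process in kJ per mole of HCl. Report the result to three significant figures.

ΔH = -56.1 kJ/mol

|ΔT| = |31.67 − 20.60| = 11.07 °C
|q_surr| = (203.0 × 4.15) × 11.07 = 842.45 × 11.07 = 9326 J
n(HCl) = 6.06 / 36.46 = 0.1662 mol
Temperature rose, so q_rxn = −|q_surr| = -9.326 kJ
ΔH = q_rxn / n = -56.11 kJ/mol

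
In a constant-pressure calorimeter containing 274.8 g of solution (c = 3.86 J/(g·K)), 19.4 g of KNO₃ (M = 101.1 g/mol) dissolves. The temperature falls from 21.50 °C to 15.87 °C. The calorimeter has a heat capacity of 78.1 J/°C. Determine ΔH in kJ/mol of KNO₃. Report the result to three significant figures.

ΔH = 33.4 kJ/mol

|ΔT| = |15.87 − 21.50| = 5.63 °C
|q_surr| = (274.8 × 3.86 + 78.1) × 5.63 = 1138.828 × 5.63 = 6412 J
n(KNO₃) = 19.4 / 101.1 = 0.1919 mol
Temperature fell, so q_rxn = +|q_surr| = 6.412 kJ
ΔH = q_rxn / n = 33.41 kJ/mol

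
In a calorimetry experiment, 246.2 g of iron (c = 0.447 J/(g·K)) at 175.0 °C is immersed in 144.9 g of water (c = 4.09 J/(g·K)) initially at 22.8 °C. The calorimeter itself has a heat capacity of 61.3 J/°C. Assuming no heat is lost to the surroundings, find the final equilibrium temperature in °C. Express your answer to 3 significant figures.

Heat lost by iron = heat gained by water + calorimeter.
(246.2)(0.447)(175.0 − T) = [(144.9)(4.09) + 61.3](T − 22.8)
110.0514 (175.0 − T) = 653.941 (T − 22.8)
19259 − 110.0514 T = 653.941 T − 14910
34169 = 763.9924 T
T = 44.72 °C

T_f = 44.7 °C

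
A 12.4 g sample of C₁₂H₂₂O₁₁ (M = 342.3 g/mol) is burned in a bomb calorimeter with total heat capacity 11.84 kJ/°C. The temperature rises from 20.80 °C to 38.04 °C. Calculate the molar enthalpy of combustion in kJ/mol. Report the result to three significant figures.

ΔH = -5630 kJ/mol

ΔT = 38.04 − 20.80 = 17.24 °C
q_cal = C_cal × ΔT = 11.84 × 17.24 = 204.1216 kJ
n = 12.4 / 342.3 = 0.03623 mol
q_rxn = −q_cal = -204.1216 kJ
ΔH = -204.1216 / 0.03623 = -5634 kJ/mol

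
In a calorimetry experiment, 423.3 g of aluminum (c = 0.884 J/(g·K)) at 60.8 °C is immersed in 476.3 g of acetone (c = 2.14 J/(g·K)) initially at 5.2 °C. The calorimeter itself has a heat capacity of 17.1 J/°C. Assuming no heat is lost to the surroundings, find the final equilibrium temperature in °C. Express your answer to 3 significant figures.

T_f = 19.9 °C

Heat lost by aluminum = heat gained by acetone + calorimeter.
(423.3)(0.884)(60.8 − T) = [(476.3)(2.14) + 17.1](T − 5.2)
374.1972 (60.8 − T) = 1036.382 (T − 5.2)
22751 − 374.1972 T = 1036.382 T − 5389.2
28140.2 = 1410.5792 T
T = 19.949 °C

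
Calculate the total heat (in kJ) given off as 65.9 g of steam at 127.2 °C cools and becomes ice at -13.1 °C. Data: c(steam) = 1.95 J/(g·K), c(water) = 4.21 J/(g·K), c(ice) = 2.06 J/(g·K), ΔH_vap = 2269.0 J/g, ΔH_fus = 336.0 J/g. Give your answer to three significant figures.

q1 (cool steam 127.2→100 °C): 65.9 × 1.95 × 27.2 = 3495 J
q2 (condense at 100 °C): 65.9 × 2269.0 = 149527 J
q3 (cool water 100→0 °C): 65.9 × 4.21 × 100.0 = 27744 J
q4 (freeze at 0 °C): 65.9 × 336.0 = 22142 J
q5 (cool ice 0→-13.1 °C): 65.9 × 2.06 × 13.1 = 1778 J
Total: 3495 + 149527 + 27744 + 22142 + 1778 = 204686 J = 205 kJ

q = 205 kJ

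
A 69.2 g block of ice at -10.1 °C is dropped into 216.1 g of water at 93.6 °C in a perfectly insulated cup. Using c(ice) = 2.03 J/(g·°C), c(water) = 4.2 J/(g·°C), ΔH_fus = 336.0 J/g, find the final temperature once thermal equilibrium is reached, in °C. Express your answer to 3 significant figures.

Heat to bring ice to 0 °C and melt it: q₁ = 69.2×2.03×10.1 + 69.2×336.0 = 24670 J
Heat the water can supply cooling to 0 °C: 216.1×4.2×93.6 = 84953.2 J > q₁, so all ice melts.
Energy balance: 216.1×4.2×(93.6 − T) = 24670 + 69.2×4.2×(T − 0)
907.62(93.6 − T) = 24670 + 290.64 T
84953.2 − 24670 = 1198.26 T
T = 60283.2 / 1198.26 = 50.31 °C

T_f = 50.3 °C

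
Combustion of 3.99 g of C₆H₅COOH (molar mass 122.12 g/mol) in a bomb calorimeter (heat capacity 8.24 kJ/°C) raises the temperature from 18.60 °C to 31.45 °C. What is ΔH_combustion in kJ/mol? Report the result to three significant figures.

ΔT = 31.45 − 18.60 = 12.85 °C
q_cal = C_cal × ΔT = 8.24 × 12.85 = 105.884 kJ
n = 3.99 / 122.12 = 0.03267 mol
q_rxn = −q_cal = -105.884 kJ
ΔH = -105.884 / 0.03267 = -3241 kJ/mol

ΔH = -3240 kJ/mol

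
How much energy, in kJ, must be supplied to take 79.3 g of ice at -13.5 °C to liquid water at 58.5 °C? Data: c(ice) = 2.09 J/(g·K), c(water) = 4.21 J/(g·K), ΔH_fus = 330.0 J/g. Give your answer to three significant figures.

q1 (heat ice -13.5→0.0 °C): 79.3 × 2.09 × 13.5 = 2237 J
q2 (melt at 0 °C): 79.3 × 330.0 = 26169 J
q3 (heat water 0.0→58.5 °C): 79.3 × 4.21 × 58.5 = 19530 J
Total: 2237 + 26169 + 19530 = 47936 J = 47.9 kJ

q = 47.9 kJ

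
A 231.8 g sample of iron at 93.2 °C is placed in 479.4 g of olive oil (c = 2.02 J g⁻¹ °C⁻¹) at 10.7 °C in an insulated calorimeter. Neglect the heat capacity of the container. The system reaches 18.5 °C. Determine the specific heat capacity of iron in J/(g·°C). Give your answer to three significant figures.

q_gained = (479.4 × 2.02) × (18.5 − 10.7) = 7553 J
q_lost = 231.8 × c × (93.2 − 18.5) = 17315.46 c
Set equal: c = 7553 / 17315.46 = 0.436 J/(g·°C)

c = 0.436 J/(g·°C)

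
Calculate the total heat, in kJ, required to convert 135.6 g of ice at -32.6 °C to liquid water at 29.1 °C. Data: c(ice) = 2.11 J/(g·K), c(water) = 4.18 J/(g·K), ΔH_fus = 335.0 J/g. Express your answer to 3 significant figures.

q = 71.2 kJ

q1 (heat ice -32.6→0.0 °C): 135.6 × 2.11 × 32.6 = 9327 J
q2 (melt at 0 °C): 135.6 × 335.0 = 45426 J
q3 (heat water 0.0→29.1 °C): 135.6 × 4.18 × 29.1 = 16494 J
Total: 9327 + 45426 + 16494 = 71247 J = 71.2 kJ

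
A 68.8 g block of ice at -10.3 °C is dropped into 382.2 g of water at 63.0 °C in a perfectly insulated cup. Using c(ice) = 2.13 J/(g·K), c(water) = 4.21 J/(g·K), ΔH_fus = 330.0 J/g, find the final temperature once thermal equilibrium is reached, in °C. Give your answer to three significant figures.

Heat to bring ice to 0 °C and melt it: q₁ = 68.8×2.13×10.3 + 68.8×330.0 = 24213 J
Heat the water can supply cooling to 0 °C: 382.2×4.21×63.0 = 101371 J > q₁, so all ice melts.
Energy balance: 382.2×4.21×(63.0 − T) = 24213 + 68.8×4.21×(T − 0)
1609.062(63.0 − T) = 24213 + 289.648 T
101371 − 24213 = 1898.710 T
T = 77158 / 1898.710 = 40.64 °C

T_f = 40.6 °C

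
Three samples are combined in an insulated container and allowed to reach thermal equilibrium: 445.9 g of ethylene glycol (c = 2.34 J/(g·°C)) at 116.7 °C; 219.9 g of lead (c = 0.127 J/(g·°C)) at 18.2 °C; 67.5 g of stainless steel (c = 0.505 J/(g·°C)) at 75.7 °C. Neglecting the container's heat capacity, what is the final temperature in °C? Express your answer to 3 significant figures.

T_f = 113 °C

Σ mᵢcᵢ(T − Tᵢ) = 0  ⇒  T = Σ mᵢcᵢTᵢ / Σ mᵢcᵢ
Σ mᵢcᵢ = 445.9×2.34 + 219.9×0.127 + 67.5×0.505 = 1105.4208
Σ mᵢcᵢTᵢ = 1043.406×116.7 + 27.9273×18.2 + 34.0875×75.7 = 124850
T = 124850 / 1105.4208 = 112.9 °C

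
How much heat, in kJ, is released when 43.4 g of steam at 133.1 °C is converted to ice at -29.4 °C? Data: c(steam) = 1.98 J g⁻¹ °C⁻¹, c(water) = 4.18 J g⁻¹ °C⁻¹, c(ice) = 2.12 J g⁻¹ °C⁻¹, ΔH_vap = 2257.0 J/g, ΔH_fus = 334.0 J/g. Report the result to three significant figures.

q = 136 kJ

q1 (cool steam 133.1→100 °C): 43.4 × 1.98 × 33.1 = 2844 J
q2 (condense at 100 °C): 43.4 × 2257.0 = 97954 J
q3 (cool water 100→0 °C): 43.4 × 4.18 × 100.0 = 18141 J
q4 (freeze at 0 °C): 43.4 × 334.0 = 14496 J
q5 (cool ice 0→-29.4 °C): 43.4 × 2.12 × 29.4 = 2705 J
Total: 2844 + 97954 + 18141 + 14496 + 2705 = 136140 J = 136 kJ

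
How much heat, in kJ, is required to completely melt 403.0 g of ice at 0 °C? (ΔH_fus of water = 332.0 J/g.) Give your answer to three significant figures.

q = 134 kJ

q = m × ΔH_fus = 403.0 × 332.0 = 133800 J = 134 kJ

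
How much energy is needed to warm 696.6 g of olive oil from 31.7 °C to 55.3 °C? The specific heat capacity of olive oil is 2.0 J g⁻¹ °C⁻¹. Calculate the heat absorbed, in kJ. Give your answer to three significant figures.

q = 32.9 kJ

q = m c ΔT = 696.6 × 2.0 × (55.3 − 31.7)
q = 696.6 × 2.0 × 23.6 = 32880 J = 32.9 kJ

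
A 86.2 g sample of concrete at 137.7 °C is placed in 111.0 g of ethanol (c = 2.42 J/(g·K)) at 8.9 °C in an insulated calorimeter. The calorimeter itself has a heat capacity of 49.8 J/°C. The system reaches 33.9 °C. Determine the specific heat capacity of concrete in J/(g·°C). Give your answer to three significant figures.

q_gained = (111.0 × 2.42 + 49.8) × (33.9 − 8.9) = 7961 J
q_lost = 86.2 × c × (137.7 − 33.9) = 8947.56 c
Set equal: c = 7961 / 8947.56 = 0.890 J/(g·°C)

c = 0.890 J/(g·°C)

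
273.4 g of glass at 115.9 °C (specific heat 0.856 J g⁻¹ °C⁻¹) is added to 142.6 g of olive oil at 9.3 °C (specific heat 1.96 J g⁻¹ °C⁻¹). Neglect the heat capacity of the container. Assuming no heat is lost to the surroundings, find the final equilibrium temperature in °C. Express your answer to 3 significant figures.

T_f = 57.9 °C

Heat lost by glass = heat gained by olive oil.
(273.4)(0.856)(115.9 − T) = (142.6)(1.96)(T − 9.3)
234.0304 (115.9 − T) = 279.496 (T − 9.3)
27124 − 234.0304 T = 279.496 T − 2599.3
29723.3 = 513.5264 T
T = 57.88 °C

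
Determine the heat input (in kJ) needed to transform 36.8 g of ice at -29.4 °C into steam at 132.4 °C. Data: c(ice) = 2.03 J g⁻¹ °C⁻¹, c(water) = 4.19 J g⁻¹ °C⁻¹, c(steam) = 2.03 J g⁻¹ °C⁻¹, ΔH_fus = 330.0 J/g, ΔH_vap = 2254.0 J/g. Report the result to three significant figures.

q1 (heat ice -29.4→0.0 °C): 36.8 × 2.03 × 29.4 = 2196 J
q2 (melt at 0 °C): 36.8 × 330.0 = 12144 J
q3 (heat water 0.0→100.0 °C): 36.8 × 4.19 × 100.0 = 15419 J
q4 (vaporize at 100 °C): 36.8 × 2254.0 = 82947 J
q5 (heat steam 100.0→132.4 °C): 36.8 × 2.03 × 32.4 = 2420 J
Total: 2196 + 12144 + 15419 + 82947 + 2420 = 115126 J = 115 kJ

q = 115 kJ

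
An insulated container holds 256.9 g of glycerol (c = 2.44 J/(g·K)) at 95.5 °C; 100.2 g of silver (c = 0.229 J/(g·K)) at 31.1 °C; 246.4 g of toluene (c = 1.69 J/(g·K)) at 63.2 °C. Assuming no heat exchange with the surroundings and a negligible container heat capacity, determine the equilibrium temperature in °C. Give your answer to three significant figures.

Σ mᵢcᵢ(T − Tᵢ) = 0  ⇒  T = Σ mᵢcᵢTᵢ / Σ mᵢcᵢ
Σ mᵢcᵢ = 256.9×2.44 + 100.2×0.229 + 246.4×1.69 = 1066.1978
Σ mᵢcᵢTᵢ = 626.836×95.5 + 22.9458×31.1 + 416.416×63.2 = 86894
T = 86894 / 1066.1978 = 81.50 °C

T_f = 81.5 °C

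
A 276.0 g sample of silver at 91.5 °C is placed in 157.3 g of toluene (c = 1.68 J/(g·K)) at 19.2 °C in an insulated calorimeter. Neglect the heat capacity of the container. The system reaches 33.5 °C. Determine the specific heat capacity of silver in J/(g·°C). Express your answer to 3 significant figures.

q_gained = (157.3 × 1.68) × (33.5 − 19.2) = 3779 J
q_lost = 276.0 × c × (91.5 − 33.5) = 16008 c
Set equal: c = 3779 / 16008 = 0.236 J/(g·°C)

c = 0.236 J/(g·°C)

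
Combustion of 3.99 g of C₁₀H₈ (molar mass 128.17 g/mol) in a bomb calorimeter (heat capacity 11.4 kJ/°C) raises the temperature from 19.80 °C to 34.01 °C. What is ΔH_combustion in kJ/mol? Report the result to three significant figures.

ΔT = 34.01 − 19.80 = 14.21 °C
q_cal = C_cal × ΔT = 11.4 × 14.21 = 161.994 kJ
n = 3.99 / 128.17 = 0.03113 mol
q_rxn = −q_cal = -161.994 kJ
ΔH = -161.994 / 0.03113 = -5204 kJ/mol

ΔH = -5200 kJ/mol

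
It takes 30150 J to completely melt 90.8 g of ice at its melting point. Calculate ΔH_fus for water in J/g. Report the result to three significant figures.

ΔH_fus = q / m = 30150 / 90.8 = 332 J/g

ΔH_fus = 332 J/g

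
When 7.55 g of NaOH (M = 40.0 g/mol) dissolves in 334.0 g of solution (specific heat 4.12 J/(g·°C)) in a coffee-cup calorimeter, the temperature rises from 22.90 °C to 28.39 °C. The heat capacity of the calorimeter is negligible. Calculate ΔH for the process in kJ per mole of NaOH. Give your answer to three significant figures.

ΔH = -40.0 kJ/mol

|ΔT| = |28.39 − 22.90| = 5.49 °C
|q_surr| = (334.0 × 4.12) × 5.49 = 1376.08 × 5.49 = 7555 J
n(NaOH) = 7.55 / 40.0 = 0.1888 mol
Temperature rose, so q_rxn = −|q_surr| = -7.555 kJ
ΔH = q_rxn / n = -40.02 kJ/mol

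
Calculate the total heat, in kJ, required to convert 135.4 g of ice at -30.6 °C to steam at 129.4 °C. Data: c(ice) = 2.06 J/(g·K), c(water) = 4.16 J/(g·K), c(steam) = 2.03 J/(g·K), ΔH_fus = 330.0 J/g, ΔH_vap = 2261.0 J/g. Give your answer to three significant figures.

q = 424 kJ

q1 (heat ice -30.6→0.0 °C): 135.4 × 2.06 × 30.6 = 8535 J
q2 (melt at 0 °C): 135.4 × 330.0 = 44682 J
q3 (heat water 0.0→100.0 °C): 135.4 × 4.16 × 100.0 = 56326 J
q4 (vaporize at 100 °C): 135.4 × 2261.0 = 306139 J
q5 (heat steam 100.0→129.4 °C): 135.4 × 2.03 × 29.4 = 8081 J
Total: 8535 + 44682 + 56326 + 306139 + 8081 = 423763 J = 424 kJ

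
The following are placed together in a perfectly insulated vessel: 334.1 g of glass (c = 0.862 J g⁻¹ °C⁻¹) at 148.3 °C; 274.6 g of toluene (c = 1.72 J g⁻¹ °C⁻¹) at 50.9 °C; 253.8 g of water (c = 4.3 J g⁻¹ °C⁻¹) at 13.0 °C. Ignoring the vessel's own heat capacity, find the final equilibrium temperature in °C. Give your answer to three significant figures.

T_f = 43.7 °C

Σ mᵢcᵢ(T − Tᵢ) = 0  ⇒  T = Σ mᵢcᵢTᵢ / Σ mᵢcᵢ
Σ mᵢcᵢ = 334.1×0.862 + 274.6×1.72 + 253.8×4.3 = 1851.6462
Σ mᵢcᵢTᵢ = 287.9942×148.3 + 472.312×50.9 + 1091.34×13.0 = 80938
T = 80938 / 1851.6462 = 43.71 °C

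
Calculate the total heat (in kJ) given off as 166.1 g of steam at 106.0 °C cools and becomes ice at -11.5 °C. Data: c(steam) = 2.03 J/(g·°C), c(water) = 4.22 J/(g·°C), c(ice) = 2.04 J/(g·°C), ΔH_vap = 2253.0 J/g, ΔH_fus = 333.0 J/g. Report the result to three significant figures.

q1 (cool steam 106.0→100 °C): 166.1 × 2.03 × 6.0 = 2023 J
q2 (condense at 100 °C): 166.1 × 2253.0 = 374223 J
q3 (cool water 100→0 °C): 166.1 × 4.22 × 100.0 = 70094 J
q4 (freeze at 0 °C): 166.1 × 333.0 = 55311 J
q5 (cool ice 0→-11.5 °C): 166.1 × 2.04 × 11.5 = 3897 J
Total: 2023 + 374223 + 70094 + 55311 + 3897 = 505548 J = 506 kJ

q = 506 kJ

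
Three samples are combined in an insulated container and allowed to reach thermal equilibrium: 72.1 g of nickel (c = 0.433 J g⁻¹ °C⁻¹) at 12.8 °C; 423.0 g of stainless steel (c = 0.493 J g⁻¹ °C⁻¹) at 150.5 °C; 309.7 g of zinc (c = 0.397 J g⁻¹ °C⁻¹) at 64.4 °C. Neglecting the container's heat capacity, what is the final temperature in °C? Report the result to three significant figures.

Σ mᵢcᵢ(T − Tᵢ) = 0  ⇒  T = Σ mᵢcᵢTᵢ / Σ mᵢcᵢ
Σ mᵢcᵢ = 72.1×0.433 + 423.0×0.493 + 309.7×0.397 = 362.7092
Σ mᵢcᵢTᵢ = 31.2193×12.8 + 208.539×150.5 + 122.9509×64.4 = 39703
T = 39703 / 362.7092 = 109.46 °C

T_f = 109 °C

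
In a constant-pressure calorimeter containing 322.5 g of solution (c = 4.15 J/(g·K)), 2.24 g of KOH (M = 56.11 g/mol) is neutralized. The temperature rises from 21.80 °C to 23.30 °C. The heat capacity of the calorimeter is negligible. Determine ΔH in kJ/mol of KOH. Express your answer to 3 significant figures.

ΔH = -50.3 kJ/mol

|ΔT| = |23.30 − 21.80| = 1.50 °C
|q_surr| = (322.5 × 4.15) × 1.50 = 1338.375 × 1.50 = 2008 J
n(KOH) = 2.24 / 56.11 = 0.03992 mol
Temperature rose, so q_rxn = −|q_surr| = -2.008 kJ
ΔH = q_rxn / n = -50.30 kJ/mol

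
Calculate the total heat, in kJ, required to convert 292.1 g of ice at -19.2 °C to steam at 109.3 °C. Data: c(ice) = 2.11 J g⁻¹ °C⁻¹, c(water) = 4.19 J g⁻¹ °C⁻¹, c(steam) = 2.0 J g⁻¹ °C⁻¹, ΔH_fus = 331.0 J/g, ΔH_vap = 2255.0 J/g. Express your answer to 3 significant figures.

q = 895 kJ

q1 (heat ice -19.2→0.0 °C): 292.1 × 2.11 × 19.2 = 11834 J
q2 (melt at 0 °C): 292.1 × 331.0 = 96685 J
q3 (heat water 0.0→100.0 °C): 292.1 × 4.19 × 100.0 = 122390 J
q4 (vaporize at 100 °C): 292.1 × 2255.0 = 658686 J
q5 (heat steam 100.0→109.3 °C): 292.1 × 2.0 × 9.3 = 5433 J
Total: 11834 + 96685 + 122390 + 658686 + 5433 = 895028 J = 895 kJ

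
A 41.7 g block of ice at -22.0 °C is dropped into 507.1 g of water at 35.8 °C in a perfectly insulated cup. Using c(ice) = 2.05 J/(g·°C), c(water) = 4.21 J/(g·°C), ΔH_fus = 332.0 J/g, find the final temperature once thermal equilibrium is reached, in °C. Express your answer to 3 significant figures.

Heat to bring ice to 0 °C and melt it: q₁ = 41.7×2.05×22.0 + 41.7×332.0 = 15725 J
Heat the water can supply cooling to 0 °C: 507.1×4.21×35.8 = 76429.1 J > q₁, so all ice melts.
Energy balance: 507.1×4.21×(35.8 − T) = 15725 + 41.7×4.21×(T − 0)
2134.891(35.8 − T) = 15725 + 175.557 T
76429.1 − 15725 = 2310.448 T
T = 60704.1 / 2310.448 = 26.27 °C

T_f = 26.3 °C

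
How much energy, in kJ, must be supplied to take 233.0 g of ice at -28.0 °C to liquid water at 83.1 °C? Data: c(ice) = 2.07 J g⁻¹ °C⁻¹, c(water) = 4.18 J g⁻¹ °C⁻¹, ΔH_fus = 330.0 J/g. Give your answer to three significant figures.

q = 171 kJ

q1 (heat ice -28.0→0.0 °C): 233.0 × 2.07 × 28.0 = 13505 J
q2 (melt at 0 °C): 233.0 × 330.0 = 76890 J
q3 (heat water 0.0→83.1 °C): 233.0 × 4.18 × 83.1 = 80934 J
Total: 13505 + 76890 + 80934 = 171329 J = 171 kJ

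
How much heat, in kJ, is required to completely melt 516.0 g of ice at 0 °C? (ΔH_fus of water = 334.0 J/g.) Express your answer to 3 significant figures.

q = m × ΔH_fus = 516.0 × 334.0 = 172300 J = 172 kJ

q = 172 kJ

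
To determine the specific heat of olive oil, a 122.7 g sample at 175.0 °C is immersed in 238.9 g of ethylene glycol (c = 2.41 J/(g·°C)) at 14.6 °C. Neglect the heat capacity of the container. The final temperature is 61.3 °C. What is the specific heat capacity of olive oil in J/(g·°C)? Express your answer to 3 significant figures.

q_gained = (238.9 × 2.41) × (61.3 − 14.6) = 26890 J
q_lost = 122.7 × c × (175.0 − 61.3) = 13950.99 c
Set equal: c = 26890 / 13950.99 = 1.93 J/(g·°C)

c = 1.93 J/(g·°C)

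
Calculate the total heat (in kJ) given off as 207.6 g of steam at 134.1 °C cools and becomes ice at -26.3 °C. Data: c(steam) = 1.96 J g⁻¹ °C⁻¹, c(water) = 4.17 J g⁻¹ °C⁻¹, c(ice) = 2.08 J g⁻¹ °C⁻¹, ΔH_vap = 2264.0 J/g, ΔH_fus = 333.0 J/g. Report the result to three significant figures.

q = 651 kJ

q1 (cool steam 134.1→100 °C): 207.6 × 1.96 × 34.1 = 13875 J
q2 (condense at 100 °C): 207.6 × 2264.0 = 470006 J
q3 (cool water 100→0 °C): 207.6 × 4.17 × 100.0 = 86569 J
q4 (freeze at 0 °C): 207.6 × 333.0 = 69131 J
q5 (cool ice 0→-26.3 °C): 207.6 × 2.08 × 26.3 = 11357 J
Total: 13875 + 470006 + 86569 + 69131 + 11357 = 650938 J = 651 kJ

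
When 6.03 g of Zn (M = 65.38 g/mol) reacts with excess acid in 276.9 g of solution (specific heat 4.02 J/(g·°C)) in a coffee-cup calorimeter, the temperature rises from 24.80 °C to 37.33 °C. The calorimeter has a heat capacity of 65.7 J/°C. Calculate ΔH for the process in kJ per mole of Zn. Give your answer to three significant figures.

ΔH = -160 kJ/mol

|ΔT| = |37.33 − 24.80| = 12.53 °C
|q_surr| = (276.9 × 4.02 + 65.7) × 12.53 = 1178.838 × 12.53 = 14770 J
n(Zn) = 6.03 / 65.38 = 0.09223 mol
Temperature rose, so q_rxn = −|q_surr| = -14.77 kJ
ΔH = q_rxn / n = -160.1 kJ/mol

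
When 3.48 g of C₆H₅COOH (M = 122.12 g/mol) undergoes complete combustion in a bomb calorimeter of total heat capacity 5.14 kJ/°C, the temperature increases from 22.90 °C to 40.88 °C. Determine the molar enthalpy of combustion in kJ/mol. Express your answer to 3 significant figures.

ΔT = 40.88 − 22.90 = 17.98 °C
q_cal = C_cal × ΔT = 5.14 × 17.98 = 92.4172 kJ
n = 3.48 / 122.12 = 0.02850 mol
q_rxn = −q_cal = -92.4172 kJ
ΔH = -92.4172 / 0.02850 = -3243 kJ/mol

ΔH = -3240 kJ/mol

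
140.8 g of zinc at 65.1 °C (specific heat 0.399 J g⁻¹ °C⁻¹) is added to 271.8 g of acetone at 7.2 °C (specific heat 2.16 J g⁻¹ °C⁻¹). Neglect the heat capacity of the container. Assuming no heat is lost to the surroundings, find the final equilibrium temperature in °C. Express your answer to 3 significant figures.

Heat lost by zinc = heat gained by acetone.
(140.8)(0.399)(65.1 − T) = (271.8)(2.16)(T − 7.2)
56.1792 (65.1 − T) = 587.088 (T − 7.2)
3657.3 − 56.1792 T = 587.088 T − 4227.0
7884.3 = 643.2672 T
T = 12.26 °C

T_f = 12.3 °C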